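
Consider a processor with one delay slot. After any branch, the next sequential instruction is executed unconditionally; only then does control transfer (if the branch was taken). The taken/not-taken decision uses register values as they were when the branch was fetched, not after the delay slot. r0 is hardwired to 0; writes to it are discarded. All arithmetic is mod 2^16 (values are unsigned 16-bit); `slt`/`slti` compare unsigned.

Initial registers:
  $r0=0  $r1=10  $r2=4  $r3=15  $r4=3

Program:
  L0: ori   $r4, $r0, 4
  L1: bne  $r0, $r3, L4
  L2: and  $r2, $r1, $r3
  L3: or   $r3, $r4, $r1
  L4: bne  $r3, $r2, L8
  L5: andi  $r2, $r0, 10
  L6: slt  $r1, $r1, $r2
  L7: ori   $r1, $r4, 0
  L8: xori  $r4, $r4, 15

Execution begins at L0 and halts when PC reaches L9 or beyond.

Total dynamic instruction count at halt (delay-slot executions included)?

PC=0  ori   $r4, $r0, 4      | $r0=0 $r1=10 $r2=4 $r3=15 $r4=4
PC=1  bne  $r0, $r3, L4      | $r0=0 $r1=10 $r2=4 $r3=15 $r4=4  [TAKEN]
PC=2  and  $r2, $r1, $r3     | $r0=0 $r1=10 $r2=10 $r3=15 $r4=4
PC=4  bne  $r3, $r2, L8      | $r0=0 $r1=10 $r2=10 $r3=15 $r4=4  [TAKEN]
PC=5  andi  $r2, $r0, 10     | $r0=0 $r1=10 $r2=0 $r3=15 $r4=4
PC=8  xori  $r4, $r4, 15     | $r0=0 $r1=10 $r2=0 $r3=15 $r4=11

6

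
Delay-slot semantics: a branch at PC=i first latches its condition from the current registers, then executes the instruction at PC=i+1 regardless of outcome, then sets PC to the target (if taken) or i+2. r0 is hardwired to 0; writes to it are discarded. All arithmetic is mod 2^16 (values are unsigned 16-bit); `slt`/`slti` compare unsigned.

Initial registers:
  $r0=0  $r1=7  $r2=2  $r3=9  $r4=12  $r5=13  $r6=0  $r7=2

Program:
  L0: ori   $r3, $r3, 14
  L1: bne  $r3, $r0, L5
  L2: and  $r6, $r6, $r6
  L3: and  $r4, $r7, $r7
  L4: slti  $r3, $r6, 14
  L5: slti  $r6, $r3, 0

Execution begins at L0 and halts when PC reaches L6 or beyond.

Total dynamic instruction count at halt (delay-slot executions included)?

[0] ori   $r3, $r3, 14  →  {$r0:0, $r1:7, $r2:2, $r3:15, $r4:12, $r5:13, $r6:0, $r7:2}
[1] bne  $r3, $r0, L5  →  {$r0:0, $r1:7, $r2:2, $r3:15, $r4:12, $r5:13, $r6:0, $r7:2}  ⟨branch taken⟩
[2] and  $r6, $r6, $r6  →  {$r0:0, $r1:7, $r2:2, $r3:15, $r4:12, $r5:13, $r6:0, $r7:2}
[5] slti  $r6, $r3, 0  →  {$r0:0, $r1:7, $r2:2, $r3:15, $r4:12, $r5:13, $r6:0, $r7:2}

4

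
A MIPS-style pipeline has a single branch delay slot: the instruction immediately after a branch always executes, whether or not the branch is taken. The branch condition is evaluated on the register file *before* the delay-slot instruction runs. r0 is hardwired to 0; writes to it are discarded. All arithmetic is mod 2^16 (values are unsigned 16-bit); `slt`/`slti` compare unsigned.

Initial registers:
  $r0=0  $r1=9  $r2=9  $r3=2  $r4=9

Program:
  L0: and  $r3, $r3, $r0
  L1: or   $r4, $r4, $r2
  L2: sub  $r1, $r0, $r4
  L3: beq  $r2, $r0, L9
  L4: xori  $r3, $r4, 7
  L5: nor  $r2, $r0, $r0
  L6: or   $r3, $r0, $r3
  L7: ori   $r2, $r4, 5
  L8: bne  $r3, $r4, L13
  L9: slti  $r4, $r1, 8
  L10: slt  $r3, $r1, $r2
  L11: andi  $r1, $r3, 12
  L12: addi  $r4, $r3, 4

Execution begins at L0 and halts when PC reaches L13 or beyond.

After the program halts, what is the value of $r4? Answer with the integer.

0

[0] and  $r3, $r3, $r0  →  {$r0:0, $r1:9, $r2:9, $r3:0, $r4:9}
[1] or   $r4, $r4, $r2  →  {$r0:0, $r1:9, $r2:9, $r3:0, $r4:9}
[2] sub  $r1, $r0, $r4  →  {$r0:0, $r1:65527, $r2:9, $r3:0, $r4:9}
[3] beq  $r2, $r0, L9  →  {$r0:0, $r1:65527, $r2:9, $r3:0, $r4:9}  ⟨branch fallthrough⟩
[4] xori  $r3, $r4, 7  →  {$r0:0, $r1:65527, $r2:9, $r3:14, $r4:9}
[5] nor  $r2, $r0, $r0  →  {$r0:0, $r1:65527, $r2:65535, $r3:14, $r4:9}
[6] or   $r3, $r0, $r3  →  {$r0:0, $r1:65527, $r2:65535, $r3:14, $r4:9}
[7] ori   $r2, $r4, 5  →  {$r0:0, $r1:65527, $r2:13, $r3:14, $r4:9}
[8] bne  $r3, $r4, L13  →  {$r0:0, $r1:65527, $r2:13, $r3:14, $r4:9}  ⟨branch taken⟩
[9] slti  $r4, $r1, 8  →  {$r0:0, $r1:65527, $r2:13, $r3:14, $r4:0}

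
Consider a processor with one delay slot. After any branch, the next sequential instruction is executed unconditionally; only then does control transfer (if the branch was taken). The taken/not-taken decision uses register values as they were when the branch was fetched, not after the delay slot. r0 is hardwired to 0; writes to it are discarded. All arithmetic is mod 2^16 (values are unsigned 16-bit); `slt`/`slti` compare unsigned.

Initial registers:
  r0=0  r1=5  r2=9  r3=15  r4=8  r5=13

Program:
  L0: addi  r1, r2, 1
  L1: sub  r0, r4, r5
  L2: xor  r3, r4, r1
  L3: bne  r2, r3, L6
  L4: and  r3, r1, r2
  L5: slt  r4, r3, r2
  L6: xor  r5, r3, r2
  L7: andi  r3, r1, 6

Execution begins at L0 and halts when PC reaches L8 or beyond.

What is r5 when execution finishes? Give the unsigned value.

1

  step pc=0: addi  r1, r2, 1  regs=(0,10,9,15,8,13)
  step pc=1: sub  r0, r4, r5  regs=(0,10,9,15,8,13)
  step pc=2: xor  r3, r4, r1  regs=(0,10,9,2,8,13)
  step pc=3: bne  r2, r3, L6  cond=T  regs=(0,10,9,2,8,13)
  step pc=4: and  r3, r1, r2  regs=(0,10,9,8,8,13)
  step pc=6: xor  r5, r3, r2  regs=(0,10,9,8,8,1)
  step pc=7: andi  r3, r1, 6  regs=(0,10,9,2,8,1)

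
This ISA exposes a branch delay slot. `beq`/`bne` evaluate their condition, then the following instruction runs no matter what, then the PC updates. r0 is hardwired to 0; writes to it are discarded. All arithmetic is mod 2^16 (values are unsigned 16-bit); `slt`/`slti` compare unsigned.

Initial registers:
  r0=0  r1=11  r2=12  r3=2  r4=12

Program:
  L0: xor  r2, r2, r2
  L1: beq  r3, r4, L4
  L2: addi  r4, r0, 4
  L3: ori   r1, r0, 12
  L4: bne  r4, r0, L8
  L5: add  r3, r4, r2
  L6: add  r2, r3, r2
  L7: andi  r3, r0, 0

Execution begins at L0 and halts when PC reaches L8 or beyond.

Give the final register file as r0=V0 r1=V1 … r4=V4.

  step pc=0: xor  r2, r2, r2  regs=(0,11,0,2,12)
  step pc=1: beq  r3, r4, L4  cond=F  regs=(0,11,0,2,12)
  step pc=2: addi  r4, r0, 4  regs=(0,11,0,2,4)
  step pc=3: ori   r1, r0, 12  regs=(0,12,0,2,4)
  step pc=4: bne  r4, r0, L8  cond=T  regs=(0,12,0,2,4)
  step pc=5: add  r3, r4, r2  regs=(0,12,0,4,4)

r0=0 r1=12 r2=0 r3=4 r4=4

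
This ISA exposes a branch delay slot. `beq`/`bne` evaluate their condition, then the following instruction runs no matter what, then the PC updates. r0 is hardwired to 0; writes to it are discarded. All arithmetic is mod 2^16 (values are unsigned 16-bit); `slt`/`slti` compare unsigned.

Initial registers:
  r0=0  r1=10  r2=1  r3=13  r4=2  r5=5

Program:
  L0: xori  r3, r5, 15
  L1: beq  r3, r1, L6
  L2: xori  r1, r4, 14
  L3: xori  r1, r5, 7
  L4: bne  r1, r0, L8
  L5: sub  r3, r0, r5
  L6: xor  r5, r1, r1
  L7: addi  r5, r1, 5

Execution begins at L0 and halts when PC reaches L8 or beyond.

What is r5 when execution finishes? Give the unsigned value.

17

#0 xori  r3, r5, 15 ; 0/10/1/10/2/5
#1 beq  r3, r1, L6 ; 0/10/1/10/2/5 ; →target
#2 xori  r1, r4, 14 ; 0/12/1/10/2/5
#6 xor  r5, r1, r1 ; 0/12/1/10/2/0
#7 addi  r5, r1, 5 ; 0/12/1/10/2/17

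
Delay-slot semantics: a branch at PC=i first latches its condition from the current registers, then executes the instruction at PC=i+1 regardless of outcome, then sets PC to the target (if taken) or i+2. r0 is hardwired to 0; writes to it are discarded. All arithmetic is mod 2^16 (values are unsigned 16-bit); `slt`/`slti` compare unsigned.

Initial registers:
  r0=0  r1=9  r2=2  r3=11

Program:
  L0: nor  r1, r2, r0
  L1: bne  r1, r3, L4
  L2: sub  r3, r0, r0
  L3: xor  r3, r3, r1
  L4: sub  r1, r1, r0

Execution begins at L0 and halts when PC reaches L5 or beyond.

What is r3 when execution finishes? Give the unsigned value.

0

  step pc=0: nor  r1, r2, r0  regs=(0,65533,2,11)
  step pc=1: bne  r1, r3, L4  cond=T  regs=(0,65533,2,11)
  step pc=2: sub  r3, r0, r0  regs=(0,65533,2,0)
  step pc=4: sub  r1, r1, r0  regs=(0,65533,2,0)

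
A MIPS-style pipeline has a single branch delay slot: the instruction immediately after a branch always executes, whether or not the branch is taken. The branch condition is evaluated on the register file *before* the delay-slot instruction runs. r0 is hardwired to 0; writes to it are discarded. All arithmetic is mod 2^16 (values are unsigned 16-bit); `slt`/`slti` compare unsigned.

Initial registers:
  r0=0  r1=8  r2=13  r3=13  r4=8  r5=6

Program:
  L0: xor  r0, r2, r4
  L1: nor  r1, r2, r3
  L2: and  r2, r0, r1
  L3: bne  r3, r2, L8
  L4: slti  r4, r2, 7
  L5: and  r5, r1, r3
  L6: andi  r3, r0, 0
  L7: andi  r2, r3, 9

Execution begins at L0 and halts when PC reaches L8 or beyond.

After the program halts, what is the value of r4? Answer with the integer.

#0 xor  r0, r2, r4 ; 0/8/13/13/8/6
#1 nor  r1, r2, r3 ; 0/65522/13/13/8/6
#2 and  r2, r0, r1 ; 0/65522/0/13/8/6
#3 bne  r3, r2, L8 ; 0/65522/0/13/8/6 ; →target
#4 slti  r4, r2, 7 ; 0/65522/0/13/1/6

1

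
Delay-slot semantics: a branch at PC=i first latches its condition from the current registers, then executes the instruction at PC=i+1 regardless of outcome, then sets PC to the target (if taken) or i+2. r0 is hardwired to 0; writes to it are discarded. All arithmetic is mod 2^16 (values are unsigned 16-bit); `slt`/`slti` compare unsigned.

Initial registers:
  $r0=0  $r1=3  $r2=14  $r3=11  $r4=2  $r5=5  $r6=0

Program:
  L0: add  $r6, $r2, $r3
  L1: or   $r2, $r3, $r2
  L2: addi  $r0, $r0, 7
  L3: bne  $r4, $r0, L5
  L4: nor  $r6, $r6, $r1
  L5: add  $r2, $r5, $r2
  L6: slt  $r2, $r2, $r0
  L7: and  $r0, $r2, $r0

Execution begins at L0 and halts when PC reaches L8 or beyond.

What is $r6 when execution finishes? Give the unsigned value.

65508

#0 add  $r6, $r2, $r3 ; 0/3/14/11/2/5/25
#1 or   $r2, $r3, $r2 ; 0/3/15/11/2/5/25
#2 addi  $r0, $r0, 7 ; 0/3/15/11/2/5/25
#3 bne  $r4, $r0, L5 ; 0/3/15/11/2/5/25 ; →target
#4 nor  $r6, $r6, $r1 ; 0/3/15/11/2/5/65508
#5 add  $r2, $r5, $r2 ; 0/3/20/11/2/5/65508
#6 slt  $r2, $r2, $r0 ; 0/3/0/11/2/5/65508
#7 and  $r0, $r2, $r0 ; 0/3/0/11/2/5/65508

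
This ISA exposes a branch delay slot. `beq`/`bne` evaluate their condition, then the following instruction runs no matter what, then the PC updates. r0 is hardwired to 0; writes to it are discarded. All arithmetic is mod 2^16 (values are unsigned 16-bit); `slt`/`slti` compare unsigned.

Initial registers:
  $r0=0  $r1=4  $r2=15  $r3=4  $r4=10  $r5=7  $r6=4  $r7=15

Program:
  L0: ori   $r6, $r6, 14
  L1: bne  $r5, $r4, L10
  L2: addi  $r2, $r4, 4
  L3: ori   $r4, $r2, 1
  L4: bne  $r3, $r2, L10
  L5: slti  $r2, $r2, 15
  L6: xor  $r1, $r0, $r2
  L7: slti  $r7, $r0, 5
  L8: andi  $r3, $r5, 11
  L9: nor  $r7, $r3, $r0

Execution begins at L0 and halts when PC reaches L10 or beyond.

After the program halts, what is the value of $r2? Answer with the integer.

14

[0] ori   $r6, $r6, 14  →  {$r0:0, $r1:4, $r2:15, $r3:4, $r4:10, $r5:7, $r6:14, $r7:15}
[1] bne  $r5, $r4, L10  →  {$r0:0, $r1:4, $r2:15, $r3:4, $r4:10, $r5:7, $r6:14, $r7:15}  ⟨branch taken⟩
[2] addi  $r2, $r4, 4  →  {$r0:0, $r1:4, $r2:14, $r3:4, $r4:10, $r5:7, $r6:14, $r7:15}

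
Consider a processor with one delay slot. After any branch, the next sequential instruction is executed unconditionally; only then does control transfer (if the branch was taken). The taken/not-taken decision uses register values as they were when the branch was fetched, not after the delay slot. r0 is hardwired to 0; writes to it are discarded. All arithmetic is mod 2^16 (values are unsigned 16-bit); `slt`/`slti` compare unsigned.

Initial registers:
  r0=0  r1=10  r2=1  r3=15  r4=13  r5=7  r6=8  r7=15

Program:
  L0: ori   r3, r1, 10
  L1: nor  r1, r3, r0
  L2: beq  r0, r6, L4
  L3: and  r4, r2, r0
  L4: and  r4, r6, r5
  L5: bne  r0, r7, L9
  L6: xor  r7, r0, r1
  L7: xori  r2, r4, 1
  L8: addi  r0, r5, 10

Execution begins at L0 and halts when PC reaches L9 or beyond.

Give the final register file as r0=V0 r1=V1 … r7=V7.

r0=0 r1=65525 r2=1 r3=10 r4=0 r5=7 r6=8 r7=65525

[0] ori   r3, r1, 10  →  {r0:0, r1:10, r2:1, r3:10, r4:13, r5:7, r6:8, r7:15}
[1] nor  r1, r3, r0  →  {r0:0, r1:65525, r2:1, r3:10, r4:13, r5:7, r6:8, r7:15}
[2] beq  r0, r6, L4  →  {r0:0, r1:65525, r2:1, r3:10, r4:13, r5:7, r6:8, r7:15}  ⟨branch fallthrough⟩
[3] and  r4, r2, r0  →  {r0:0, r1:65525, r2:1, r3:10, r4:0, r5:7, r6:8, r7:15}
[4] and  r4, r6, r5  →  {r0:0, r1:65525, r2:1, r3:10, r4:0, r5:7, r6:8, r7:15}
[5] bne  r0, r7, L9  →  {r0:0, r1:65525, r2:1, r3:10, r4:0, r5:7, r6:8, r7:15}  ⟨branch taken⟩
[6] xor  r7, r0, r1  →  {r0:0, r1:65525, r2:1, r3:10, r4:0, r5:7, r6:8, r7:65525}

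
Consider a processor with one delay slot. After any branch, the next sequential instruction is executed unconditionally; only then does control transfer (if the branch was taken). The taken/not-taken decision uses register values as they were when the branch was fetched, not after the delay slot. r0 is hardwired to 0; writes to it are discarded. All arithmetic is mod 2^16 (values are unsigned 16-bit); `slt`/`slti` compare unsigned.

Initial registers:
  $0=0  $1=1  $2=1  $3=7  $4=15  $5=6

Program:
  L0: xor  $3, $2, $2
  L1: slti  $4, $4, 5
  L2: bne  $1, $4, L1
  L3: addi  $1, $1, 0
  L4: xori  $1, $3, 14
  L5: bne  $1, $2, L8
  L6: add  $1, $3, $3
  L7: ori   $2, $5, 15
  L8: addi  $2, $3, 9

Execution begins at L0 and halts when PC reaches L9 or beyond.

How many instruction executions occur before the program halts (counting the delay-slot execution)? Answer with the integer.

11

PC=0  xor  $3, $2, $2        | $0=0 $1=1 $2=1 $3=0 $4=15 $5=6
PC=1  slti  $4, $4, 5        | $0=0 $1=1 $2=1 $3=0 $4=0 $5=6
PC=2  bne  $1, $4, L1        | $0=0 $1=1 $2=1 $3=0 $4=0 $5=6  [TAKEN]
PC=3  addi  $1, $1, 0        | $0=0 $1=1 $2=1 $3=0 $4=0 $5=6
PC=1  slti  $4, $4, 5        | $0=0 $1=1 $2=1 $3=0 $4=1 $5=6
PC=2  bne  $1, $4, L1        | $0=0 $1=1 $2=1 $3=0 $4=1 $5=6  [not taken]
PC=3  addi  $1, $1, 0        | $0=0 $1=1 $2=1 $3=0 $4=1 $5=6
PC=4  xori  $1, $3, 14       | $0=0 $1=14 $2=1 $3=0 $4=1 $5=6
PC=5  bne  $1, $2, L8        | $0=0 $1=14 $2=1 $3=0 $4=1 $5=6  [TAKEN]
PC=6  add  $1, $3, $3        | $0=0 $1=0 $2=1 $3=0 $4=1 $5=6
PC=8  addi  $2, $3, 9        | $0=0 $1=0 $2=9 $3=0 $4=1 $5=6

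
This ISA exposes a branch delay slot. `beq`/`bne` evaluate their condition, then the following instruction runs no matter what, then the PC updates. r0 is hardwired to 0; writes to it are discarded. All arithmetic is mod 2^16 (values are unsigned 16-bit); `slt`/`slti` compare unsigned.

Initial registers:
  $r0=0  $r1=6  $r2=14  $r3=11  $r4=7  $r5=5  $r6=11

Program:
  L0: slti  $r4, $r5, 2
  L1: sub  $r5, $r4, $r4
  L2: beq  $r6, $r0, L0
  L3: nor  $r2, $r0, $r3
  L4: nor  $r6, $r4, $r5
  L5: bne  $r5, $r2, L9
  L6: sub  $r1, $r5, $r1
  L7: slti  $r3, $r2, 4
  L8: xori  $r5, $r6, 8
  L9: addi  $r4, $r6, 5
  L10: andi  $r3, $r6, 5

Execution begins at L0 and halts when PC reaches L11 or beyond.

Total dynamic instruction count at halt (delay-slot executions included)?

  step pc=0: slti  $r4, $r5, 2  regs=(0,6,14,11,0,5,11)
  step pc=1: sub  $r5, $r4, $r4  regs=(0,6,14,11,0,0,11)
  step pc=2: beq  $r6, $r0, L0  cond=F  regs=(0,6,14,11,0,0,11)
  step pc=3: nor  $r2, $r0, $r3  regs=(0,6,65524,11,0,0,11)
  step pc=4: nor  $r6, $r4, $r5  regs=(0,6,65524,11,0,0,65535)
  step pc=5: bne  $r5, $r2, L9  cond=T  regs=(0,6,65524,11,0,0,65535)
  step pc=6: sub  $r1, $r5, $r1  regs=(0,65530,65524,11,0,0,65535)
  step pc=9: addi  $r4, $r6, 5  regs=(0,65530,65524,11,4,0,65535)
  step pc=10: andi  $r3, $r6, 5  regs=(0,65530,65524,5,4,0,65535)

9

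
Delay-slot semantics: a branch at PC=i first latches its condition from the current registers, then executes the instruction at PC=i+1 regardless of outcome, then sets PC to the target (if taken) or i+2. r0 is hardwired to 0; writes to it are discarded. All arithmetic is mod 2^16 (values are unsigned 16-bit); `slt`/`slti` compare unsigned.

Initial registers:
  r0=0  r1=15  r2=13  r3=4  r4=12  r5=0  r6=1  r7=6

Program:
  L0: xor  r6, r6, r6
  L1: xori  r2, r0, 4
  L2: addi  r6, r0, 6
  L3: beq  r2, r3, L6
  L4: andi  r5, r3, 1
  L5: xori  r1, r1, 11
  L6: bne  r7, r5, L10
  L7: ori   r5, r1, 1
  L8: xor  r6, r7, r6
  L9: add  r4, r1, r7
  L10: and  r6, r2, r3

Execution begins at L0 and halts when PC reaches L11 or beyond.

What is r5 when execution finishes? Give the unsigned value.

PC=0  xor  r6, r6, r6        | r0=0 r1=15 r2=13 r3=4 r4=12 r5=0 r6=0 r7=6
PC=1  xori  r2, r0, 4        | r0=0 r1=15 r2=4 r3=4 r4=12 r5=0 r6=0 r7=6
PC=2  addi  r6, r0, 6        | r0=0 r1=15 r2=4 r3=4 r4=12 r5=0 r6=6 r7=6
PC=3  beq  r2, r3, L6        | r0=0 r1=15 r2=4 r3=4 r4=12 r5=0 r6=6 r7=6  [TAKEN]
PC=4  andi  r5, r3, 1        | r0=0 r1=15 r2=4 r3=4 r4=12 r5=0 r6=6 r7=6
PC=6  bne  r7, r5, L10       | r0=0 r1=15 r2=4 r3=4 r4=12 r5=0 r6=6 r7=6  [TAKEN]
PC=7  ori   r5, r1, 1        | r0=0 r1=15 r2=4 r3=4 r4=12 r5=15 r6=6 r7=6
PC=10 and  r6, r2, r3        | r0=0 r1=15 r2=4 r3=4 r4=12 r5=15 r6=4 r7=6

15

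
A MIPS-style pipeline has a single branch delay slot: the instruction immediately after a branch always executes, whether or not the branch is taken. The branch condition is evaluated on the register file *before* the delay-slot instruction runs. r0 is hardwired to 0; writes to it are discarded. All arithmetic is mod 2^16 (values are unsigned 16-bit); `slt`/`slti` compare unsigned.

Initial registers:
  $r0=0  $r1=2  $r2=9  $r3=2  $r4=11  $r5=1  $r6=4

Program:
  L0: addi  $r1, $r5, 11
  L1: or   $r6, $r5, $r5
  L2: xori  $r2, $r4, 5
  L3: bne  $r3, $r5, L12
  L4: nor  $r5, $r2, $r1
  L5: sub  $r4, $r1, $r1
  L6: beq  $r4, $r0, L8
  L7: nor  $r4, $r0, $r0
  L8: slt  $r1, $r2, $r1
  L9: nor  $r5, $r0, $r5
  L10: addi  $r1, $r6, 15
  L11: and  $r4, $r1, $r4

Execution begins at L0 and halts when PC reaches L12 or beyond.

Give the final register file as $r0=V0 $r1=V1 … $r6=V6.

$r0=0 $r1=12 $r2=14 $r3=2 $r4=11 $r5=65521 $r6=1

PC=0  addi  $r1, $r5, 11     | $r0=0 $r1=12 $r2=9 $r3=2 $r4=11 $r5=1 $r6=4
PC=1  or   $r6, $r5, $r5     | $r0=0 $r1=12 $r2=9 $r3=2 $r4=11 $r5=1 $r6=1
PC=2  xori  $r2, $r4, 5      | $r0=0 $r1=12 $r2=14 $r3=2 $r4=11 $r5=1 $r6=1
PC=3  bne  $r3, $r5, L12     | $r0=0 $r1=12 $r2=14 $r3=2 $r4=11 $r5=1 $r6=1  [TAKEN]
PC=4  nor  $r5, $r2, $r1     | $r0=0 $r1=12 $r2=14 $r3=2 $r4=11 $r5=65521 $r6=1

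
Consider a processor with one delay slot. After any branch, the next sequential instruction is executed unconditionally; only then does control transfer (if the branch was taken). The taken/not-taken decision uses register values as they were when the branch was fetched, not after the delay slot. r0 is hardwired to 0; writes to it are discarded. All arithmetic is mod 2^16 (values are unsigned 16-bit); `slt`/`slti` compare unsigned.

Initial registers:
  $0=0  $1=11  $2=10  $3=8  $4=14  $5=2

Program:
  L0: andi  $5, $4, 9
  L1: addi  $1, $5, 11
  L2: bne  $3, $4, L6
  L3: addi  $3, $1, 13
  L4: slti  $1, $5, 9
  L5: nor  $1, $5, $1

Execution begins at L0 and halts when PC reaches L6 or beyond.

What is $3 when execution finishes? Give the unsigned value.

32

PC=0  andi  $5, $4, 9        | $0=0 $1=11 $2=10 $3=8 $4=14 $5=8
PC=1  addi  $1, $5, 11       | $0=0 $1=19 $2=10 $3=8 $4=14 $5=8
PC=2  bne  $3, $4, L6        | $0=0 $1=19 $2=10 $3=8 $4=14 $5=8  [TAKEN]
PC=3  addi  $3, $1, 13       | $0=0 $1=19 $2=10 $3=32 $4=14 $5=8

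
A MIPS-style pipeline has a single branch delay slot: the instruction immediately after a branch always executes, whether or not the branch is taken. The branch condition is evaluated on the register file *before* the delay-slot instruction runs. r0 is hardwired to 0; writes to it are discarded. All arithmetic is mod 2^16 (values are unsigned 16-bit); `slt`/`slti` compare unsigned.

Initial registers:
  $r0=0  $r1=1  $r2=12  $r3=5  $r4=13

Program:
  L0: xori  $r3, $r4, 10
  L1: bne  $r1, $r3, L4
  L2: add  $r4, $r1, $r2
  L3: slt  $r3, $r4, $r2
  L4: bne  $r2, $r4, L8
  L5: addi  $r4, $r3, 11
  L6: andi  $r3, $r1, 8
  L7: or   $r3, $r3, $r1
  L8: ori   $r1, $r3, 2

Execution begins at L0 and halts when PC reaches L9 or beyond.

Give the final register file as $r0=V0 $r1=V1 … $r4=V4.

[0] xori  $r3, $r4, 10  →  {$r0:0, $r1:1, $r2:12, $r3:7, $r4:13}
[1] bne  $r1, $r3, L4  →  {$r0:0, $r1:1, $r2:12, $r3:7, $r4:13}  ⟨branch taken⟩
[2] add  $r4, $r1, $r2  →  {$r0:0, $r1:1, $r2:12, $r3:7, $r4:13}
[4] bne  $r2, $r4, L8  →  {$r0:0, $r1:1, $r2:12, $r3:7, $r4:13}  ⟨branch taken⟩
[5] addi  $r4, $r3, 11  →  {$r0:0, $r1:1, $r2:12, $r3:7, $r4:18}
[8] ori   $r1, $r3, 2  →  {$r0:0, $r1:7, $r2:12, $r3:7, $r4:18}

$r0=0 $r1=7 $r2=12 $r3=7 $r4=18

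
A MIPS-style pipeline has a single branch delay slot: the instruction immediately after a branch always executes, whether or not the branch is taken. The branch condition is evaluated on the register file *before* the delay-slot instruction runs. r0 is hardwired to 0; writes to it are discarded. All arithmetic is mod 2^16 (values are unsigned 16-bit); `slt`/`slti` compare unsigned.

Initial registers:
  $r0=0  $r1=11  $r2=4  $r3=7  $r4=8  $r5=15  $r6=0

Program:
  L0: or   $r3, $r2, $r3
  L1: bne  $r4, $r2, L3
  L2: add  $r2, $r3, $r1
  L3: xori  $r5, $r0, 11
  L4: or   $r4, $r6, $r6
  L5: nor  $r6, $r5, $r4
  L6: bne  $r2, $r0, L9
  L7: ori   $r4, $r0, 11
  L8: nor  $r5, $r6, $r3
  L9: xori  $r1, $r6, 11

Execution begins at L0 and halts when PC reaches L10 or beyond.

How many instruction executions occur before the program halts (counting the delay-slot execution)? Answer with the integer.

9

#0 or   $r3, $r2, $r3 ; 0/11/4/7/8/15/0
#1 bne  $r4, $r2, L3 ; 0/11/4/7/8/15/0 ; →target
#2 add  $r2, $r3, $r1 ; 0/11/18/7/8/15/0
#3 xori  $r5, $r0, 11 ; 0/11/18/7/8/11/0
#4 or   $r4, $r6, $r6 ; 0/11/18/7/0/11/0
#5 nor  $r6, $r5, $r4 ; 0/11/18/7/0/11/65524
#6 bne  $r2, $r0, L9 ; 0/11/18/7/0/11/65524 ; →target
#7 ori   $r4, $r0, 11 ; 0/11/18/7/11/11/65524
#9 xori  $r1, $r6, 11 ; 0/65535/18/7/11/11/65524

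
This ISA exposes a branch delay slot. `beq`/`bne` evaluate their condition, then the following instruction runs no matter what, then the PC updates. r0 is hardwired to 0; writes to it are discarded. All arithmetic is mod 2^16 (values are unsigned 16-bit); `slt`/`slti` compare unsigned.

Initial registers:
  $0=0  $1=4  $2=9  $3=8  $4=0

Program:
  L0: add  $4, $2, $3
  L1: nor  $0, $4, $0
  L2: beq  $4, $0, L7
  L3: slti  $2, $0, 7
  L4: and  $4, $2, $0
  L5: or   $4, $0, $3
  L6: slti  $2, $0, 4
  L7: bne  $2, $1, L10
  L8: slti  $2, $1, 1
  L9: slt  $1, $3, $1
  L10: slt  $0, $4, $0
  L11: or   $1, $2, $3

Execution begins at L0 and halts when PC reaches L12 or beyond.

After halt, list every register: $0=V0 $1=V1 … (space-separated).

[0] add  $4, $2, $3  →  {$0:0, $1:4, $2:9, $3:8, $4:17}
[1] nor  $0, $4, $0  →  {$0:0, $1:4, $2:9, $3:8, $4:17}
[2] beq  $4, $0, L7  →  {$0:0, $1:4, $2:9, $3:8, $4:17}  ⟨branch fallthrough⟩
[3] slti  $2, $0, 7  →  {$0:0, $1:4, $2:1, $3:8, $4:17}
[4] and  $4, $2, $0  →  {$0:0, $1:4, $2:1, $3:8, $4:0}
[5] or   $4, $0, $3  →  {$0:0, $1:4, $2:1, $3:8, $4:8}
[6] slti  $2, $0, 4  →  {$0:0, $1:4, $2:1, $3:8, $4:8}
[7] bne  $2, $1, L10  →  {$0:0, $1:4, $2:1, $3:8, $4:8}  ⟨branch taken⟩
[8] slti  $2, $1, 1  →  {$0:0, $1:4, $2:0, $3:8, $4:8}
[10] slt  $0, $4, $0  →  {$0:0, $1:4, $2:0, $3:8, $4:8}
[11] or   $1, $2, $3  →  {$0:0, $1:8, $2:0, $3:8, $4:8}

$0=0 $1=8 $2=0 $3=8 $4=8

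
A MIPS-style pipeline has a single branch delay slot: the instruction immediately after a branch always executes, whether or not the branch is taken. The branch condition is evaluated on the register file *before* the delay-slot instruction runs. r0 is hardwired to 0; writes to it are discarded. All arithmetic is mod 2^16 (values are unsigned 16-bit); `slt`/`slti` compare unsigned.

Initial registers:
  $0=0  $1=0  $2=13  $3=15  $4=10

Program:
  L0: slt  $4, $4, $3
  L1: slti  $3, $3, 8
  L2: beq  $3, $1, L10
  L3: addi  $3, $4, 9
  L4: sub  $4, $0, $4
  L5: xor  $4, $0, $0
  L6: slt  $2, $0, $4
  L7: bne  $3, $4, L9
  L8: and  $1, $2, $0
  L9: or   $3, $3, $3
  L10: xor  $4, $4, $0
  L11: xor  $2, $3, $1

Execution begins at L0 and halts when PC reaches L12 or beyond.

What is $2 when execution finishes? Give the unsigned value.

10

PC=0  slt  $4, $4, $3        | $0=0 $1=0 $2=13 $3=15 $4=1
PC=1  slti  $3, $3, 8        | $0=0 $1=0 $2=13 $3=0 $4=1
PC=2  beq  $3, $1, L10       | $0=0 $1=0 $2=13 $3=0 $4=1  [TAKEN]
PC=3  addi  $3, $4, 9        | $0=0 $1=0 $2=13 $3=10 $4=1
PC=10 xor  $4, $4, $0        | $0=0 $1=0 $2=13 $3=10 $4=1
PC=11 xor  $2, $3, $1        | $0=0 $1=0 $2=10 $3=10 $4=1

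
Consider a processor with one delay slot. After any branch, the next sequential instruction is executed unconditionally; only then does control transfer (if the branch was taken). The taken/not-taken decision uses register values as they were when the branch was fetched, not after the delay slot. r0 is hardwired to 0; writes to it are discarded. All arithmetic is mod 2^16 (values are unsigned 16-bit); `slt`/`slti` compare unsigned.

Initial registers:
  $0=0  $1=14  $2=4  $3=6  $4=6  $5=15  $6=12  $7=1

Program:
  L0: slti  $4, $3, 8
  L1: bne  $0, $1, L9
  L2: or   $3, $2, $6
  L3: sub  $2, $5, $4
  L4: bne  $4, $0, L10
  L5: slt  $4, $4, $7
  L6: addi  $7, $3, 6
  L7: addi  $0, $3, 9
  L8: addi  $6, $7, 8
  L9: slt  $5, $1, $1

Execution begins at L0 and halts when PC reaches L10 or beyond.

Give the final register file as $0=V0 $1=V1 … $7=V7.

$0=0 $1=14 $2=4 $3=12 $4=1 $5=0 $6=12 $7=1

[0] slti  $4, $3, 8  →  {$0:0, $1:14, $2:4, $3:6, $4:1, $5:15, $6:12, $7:1}
[1] bne  $0, $1, L9  →  {$0:0, $1:14, $2:4, $3:6, $4:1, $5:15, $6:12, $7:1}  ⟨branch taken⟩
[2] or   $3, $2, $6  →  {$0:0, $1:14, $2:4, $3:12, $4:1, $5:15, $6:12, $7:1}
[9] slt  $5, $1, $1  →  {$0:0, $1:14, $2:4, $3:12, $4:1, $5:0, $6:12, $7:1}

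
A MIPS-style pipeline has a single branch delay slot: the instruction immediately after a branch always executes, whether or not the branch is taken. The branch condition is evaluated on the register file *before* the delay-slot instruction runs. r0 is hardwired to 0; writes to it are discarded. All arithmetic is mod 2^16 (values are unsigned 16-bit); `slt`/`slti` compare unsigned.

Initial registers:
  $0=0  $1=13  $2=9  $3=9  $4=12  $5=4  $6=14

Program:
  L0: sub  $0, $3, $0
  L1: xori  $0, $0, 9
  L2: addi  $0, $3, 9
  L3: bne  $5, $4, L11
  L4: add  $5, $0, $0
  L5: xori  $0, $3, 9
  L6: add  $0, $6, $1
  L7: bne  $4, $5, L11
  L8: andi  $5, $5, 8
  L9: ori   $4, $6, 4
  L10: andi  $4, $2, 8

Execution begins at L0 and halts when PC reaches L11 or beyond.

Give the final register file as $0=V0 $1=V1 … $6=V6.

$0=0 $1=13 $2=9 $3=9 $4=12 $5=0 $6=14

  step pc=0: sub  $0, $3, $0  regs=(0,13,9,9,12,4,14)
  step pc=1: xori  $0, $0, 9  regs=(0,13,9,9,12,4,14)
  step pc=2: addi  $0, $3, 9  regs=(0,13,9,9,12,4,14)
  step pc=3: bne  $5, $4, L11  cond=T  regs=(0,13,9,9,12,4,14)
  step pc=4: add  $5, $0, $0  regs=(0,13,9,9,12,0,14)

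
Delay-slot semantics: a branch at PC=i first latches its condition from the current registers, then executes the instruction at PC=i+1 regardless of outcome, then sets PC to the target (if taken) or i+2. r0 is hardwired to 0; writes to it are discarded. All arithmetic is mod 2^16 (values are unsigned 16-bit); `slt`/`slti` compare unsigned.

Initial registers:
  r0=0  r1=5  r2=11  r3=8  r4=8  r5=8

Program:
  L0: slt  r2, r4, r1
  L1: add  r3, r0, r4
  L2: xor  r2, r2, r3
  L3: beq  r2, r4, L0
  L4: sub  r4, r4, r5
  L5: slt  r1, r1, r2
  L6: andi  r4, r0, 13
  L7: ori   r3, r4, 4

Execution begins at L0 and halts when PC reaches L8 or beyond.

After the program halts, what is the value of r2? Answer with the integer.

1

  step pc=0: slt  r2, r4, r1  regs=(0,5,0,8,8,8)
  step pc=1: add  r3, r0, r4  regs=(0,5,0,8,8,8)
  step pc=2: xor  r2, r2, r3  regs=(0,5,8,8,8,8)
  step pc=3: beq  r2, r4, L0  cond=T  regs=(0,5,8,8,8,8)
  step pc=4: sub  r4, r4, r5  regs=(0,5,8,8,0,8)
  step pc=0: slt  r2, r4, r1  regs=(0,5,1,8,0,8)
  step pc=1: add  r3, r0, r4  regs=(0,5,1,0,0,8)
  step pc=2: xor  r2, r2, r3  regs=(0,5,1,0,0,8)
  step pc=3: beq  r2, r4, L0  cond=F  regs=(0,5,1,0,0,8)
  step pc=4: sub  r4, r4, r5  regs=(0,5,1,0,65528,8)
  step pc=5: slt  r1, r1, r2  regs=(0,0,1,0,65528,8)
  step pc=6: andi  r4, r0, 13  regs=(0,0,1,0,0,8)
  step pc=7: ori   r3, r4, 4  regs=(0,0,1,4,0,8)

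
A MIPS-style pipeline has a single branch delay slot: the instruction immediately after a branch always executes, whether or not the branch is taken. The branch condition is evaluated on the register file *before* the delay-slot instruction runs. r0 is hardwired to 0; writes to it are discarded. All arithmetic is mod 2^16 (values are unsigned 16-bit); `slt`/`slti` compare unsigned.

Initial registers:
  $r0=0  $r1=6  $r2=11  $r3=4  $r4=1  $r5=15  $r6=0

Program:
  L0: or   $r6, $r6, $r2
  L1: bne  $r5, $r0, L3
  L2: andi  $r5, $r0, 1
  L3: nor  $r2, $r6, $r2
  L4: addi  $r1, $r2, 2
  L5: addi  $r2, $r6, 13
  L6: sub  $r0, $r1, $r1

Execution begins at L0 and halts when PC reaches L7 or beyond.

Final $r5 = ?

0

#0 or   $r6, $r6, $r2 ; 0/6/11/4/1/15/11
#1 bne  $r5, $r0, L3 ; 0/6/11/4/1/15/11 ; →target
#2 andi  $r5, $r0, 1 ; 0/6/11/4/1/0/11
#3 nor  $r2, $r6, $r2 ; 0/6/65524/4/1/0/11
#4 addi  $r1, $r2, 2 ; 0/65526/65524/4/1/0/11
#5 addi  $r2, $r6, 13 ; 0/65526/24/4/1/0/11
#6 sub  $r0, $r1, $r1 ; 0/65526/24/4/1/0/11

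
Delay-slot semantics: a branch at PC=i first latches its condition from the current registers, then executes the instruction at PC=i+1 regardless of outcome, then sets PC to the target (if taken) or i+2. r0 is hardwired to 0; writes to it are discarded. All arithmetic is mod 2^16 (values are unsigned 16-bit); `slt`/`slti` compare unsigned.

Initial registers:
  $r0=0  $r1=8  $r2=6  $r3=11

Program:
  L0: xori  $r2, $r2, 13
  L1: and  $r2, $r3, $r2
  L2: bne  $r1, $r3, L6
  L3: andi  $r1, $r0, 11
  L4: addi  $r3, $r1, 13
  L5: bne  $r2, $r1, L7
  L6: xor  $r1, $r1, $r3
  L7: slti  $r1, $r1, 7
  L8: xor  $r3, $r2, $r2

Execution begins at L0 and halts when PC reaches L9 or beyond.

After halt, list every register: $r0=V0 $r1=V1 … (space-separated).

[0] xori  $r2, $r2, 13  →  {$r0:0, $r1:8, $r2:11, $r3:11}
[1] and  $r2, $r3, $r2  →  {$r0:0, $r1:8, $r2:11, $r3:11}
[2] bne  $r1, $r3, L6  →  {$r0:0, $r1:8, $r2:11, $r3:11}  ⟨branch taken⟩
[3] andi  $r1, $r0, 11  →  {$r0:0, $r1:0, $r2:11, $r3:11}
[6] xor  $r1, $r1, $r3  →  {$r0:0, $r1:11, $r2:11, $r3:11}
[7] slti  $r1, $r1, 7  →  {$r0:0, $r1:0, $r2:11, $r3:11}
[8] xor  $r3, $r2, $r2  →  {$r0:0, $r1:0, $r2:11, $r3:0}

$r0=0 $r1=0 $r2=11 $r3=0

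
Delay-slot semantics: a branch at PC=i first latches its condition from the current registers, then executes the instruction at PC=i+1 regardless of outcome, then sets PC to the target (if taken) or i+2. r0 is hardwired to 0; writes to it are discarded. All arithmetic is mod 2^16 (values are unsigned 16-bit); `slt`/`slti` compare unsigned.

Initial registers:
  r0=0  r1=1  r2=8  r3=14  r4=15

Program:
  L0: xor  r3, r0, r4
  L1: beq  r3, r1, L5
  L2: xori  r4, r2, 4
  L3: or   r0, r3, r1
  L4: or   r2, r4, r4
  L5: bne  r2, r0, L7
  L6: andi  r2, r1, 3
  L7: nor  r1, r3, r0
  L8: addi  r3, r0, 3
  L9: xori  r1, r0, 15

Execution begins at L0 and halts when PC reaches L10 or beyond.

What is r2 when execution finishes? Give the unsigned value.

#0 xor  r3, r0, r4 ; 0/1/8/15/15
#1 beq  r3, r1, L5 ; 0/1/8/15/15 ; →fallthru
#2 xori  r4, r2, 4 ; 0/1/8/15/12
#3 or   r0, r3, r1 ; 0/1/8/15/12
#4 or   r2, r4, r4 ; 0/1/12/15/12
#5 bne  r2, r0, L7 ; 0/1/12/15/12 ; →target
#6 andi  r2, r1, 3 ; 0/1/1/15/12
#7 nor  r1, r3, r0 ; 0/65520/1/15/12
#8 addi  r3, r0, 3 ; 0/65520/1/3/12
#9 xori  r1, r0, 15 ; 0/15/1/3/12

1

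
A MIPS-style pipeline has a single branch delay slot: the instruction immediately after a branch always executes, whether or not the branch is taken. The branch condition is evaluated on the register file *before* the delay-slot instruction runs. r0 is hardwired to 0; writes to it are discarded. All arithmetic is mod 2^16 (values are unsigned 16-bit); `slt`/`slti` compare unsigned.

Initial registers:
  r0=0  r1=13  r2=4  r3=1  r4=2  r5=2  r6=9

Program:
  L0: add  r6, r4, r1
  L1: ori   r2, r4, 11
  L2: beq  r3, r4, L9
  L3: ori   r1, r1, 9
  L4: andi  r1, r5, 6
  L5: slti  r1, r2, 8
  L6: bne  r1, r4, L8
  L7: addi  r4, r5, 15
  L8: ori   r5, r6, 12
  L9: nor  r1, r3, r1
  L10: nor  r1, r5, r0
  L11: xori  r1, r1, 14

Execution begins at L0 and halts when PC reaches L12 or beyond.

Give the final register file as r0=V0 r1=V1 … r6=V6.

[0] add  r6, r4, r1  →  {r0:0, r1:13, r2:4, r3:1, r4:2, r5:2, r6:15}
[1] ori   r2, r4, 11  →  {r0:0, r1:13, r2:11, r3:1, r4:2, r5:2, r6:15}
[2] beq  r3, r4, L9  →  {r0:0, r1:13, r2:11, r3:1, r4:2, r5:2, r6:15}  ⟨branch fallthrough⟩
[3] ori   r1, r1, 9  →  {r0:0, r1:13, r2:11, r3:1, r4:2, r5:2, r6:15}
[4] andi  r1, r5, 6  →  {r0:0, r1:2, r2:11, r3:1, r4:2, r5:2, r6:15}
[5] slti  r1, r2, 8  →  {r0:0, r1:0, r2:11, r3:1, r4:2, r5:2, r6:15}
[6] bne  r1, r4, L8  →  {r0:0, r1:0, r2:11, r3:1, r4:2, r5:2, r6:15}  ⟨branch taken⟩
[7] addi  r4, r5, 15  →  {r0:0, r1:0, r2:11, r3:1, r4:17, r5:2, r6:15}
[8] ori   r5, r6, 12  →  {r0:0, r1:0, r2:11, r3:1, r4:17, r5:15, r6:15}
[9] nor  r1, r3, r1  →  {r0:0, r1:65534, r2:11, r3:1, r4:17, r5:15, r6:15}
[10] nor  r1, r5, r0  →  {r0:0, r1:65520, r2:11, r3:1, r4:17, r5:15, r6:15}
[11] xori  r1, r1, 14  →  {r0:0, r1:65534, r2:11, r3:1, r4:17, r5:15, r6:15}

r0=0 r1=65534 r2=11 r3=1 r4=17 r5=15 r6=15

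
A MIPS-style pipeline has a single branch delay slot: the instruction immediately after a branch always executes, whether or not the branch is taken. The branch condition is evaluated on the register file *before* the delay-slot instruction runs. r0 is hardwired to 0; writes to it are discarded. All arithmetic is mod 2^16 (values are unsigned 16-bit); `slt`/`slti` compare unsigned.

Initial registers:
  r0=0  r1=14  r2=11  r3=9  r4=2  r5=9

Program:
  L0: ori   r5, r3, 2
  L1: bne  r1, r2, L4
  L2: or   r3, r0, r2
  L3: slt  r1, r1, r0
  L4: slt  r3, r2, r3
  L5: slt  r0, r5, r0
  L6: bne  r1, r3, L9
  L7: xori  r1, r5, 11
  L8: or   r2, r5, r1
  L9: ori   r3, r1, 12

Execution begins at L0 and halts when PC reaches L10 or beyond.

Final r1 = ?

[0] ori   r5, r3, 2  →  {r0:0, r1:14, r2:11, r3:9, r4:2, r5:11}
[1] bne  r1, r2, L4  →  {r0:0, r1:14, r2:11, r3:9, r4:2, r5:11}  ⟨branch taken⟩
[2] or   r3, r0, r2  →  {r0:0, r1:14, r2:11, r3:11, r4:2, r5:11}
[4] slt  r3, r2, r3  →  {r0:0, r1:14, r2:11, r3:0, r4:2, r5:11}
[5] slt  r0, r5, r0  →  {r0:0, r1:14, r2:11, r3:0, r4:2, r5:11}
[6] bne  r1, r3, L9  →  {r0:0, r1:14, r2:11, r3:0, r4:2, r5:11}  ⟨branch taken⟩
[7] xori  r1, r5, 11  →  {r0:0, r1:0, r2:11, r3:0, r4:2, r5:11}
[9] ori   r3, r1, 12  →  {r0:0, r1:0, r2:11, r3:12, r4:2, r5:11}

0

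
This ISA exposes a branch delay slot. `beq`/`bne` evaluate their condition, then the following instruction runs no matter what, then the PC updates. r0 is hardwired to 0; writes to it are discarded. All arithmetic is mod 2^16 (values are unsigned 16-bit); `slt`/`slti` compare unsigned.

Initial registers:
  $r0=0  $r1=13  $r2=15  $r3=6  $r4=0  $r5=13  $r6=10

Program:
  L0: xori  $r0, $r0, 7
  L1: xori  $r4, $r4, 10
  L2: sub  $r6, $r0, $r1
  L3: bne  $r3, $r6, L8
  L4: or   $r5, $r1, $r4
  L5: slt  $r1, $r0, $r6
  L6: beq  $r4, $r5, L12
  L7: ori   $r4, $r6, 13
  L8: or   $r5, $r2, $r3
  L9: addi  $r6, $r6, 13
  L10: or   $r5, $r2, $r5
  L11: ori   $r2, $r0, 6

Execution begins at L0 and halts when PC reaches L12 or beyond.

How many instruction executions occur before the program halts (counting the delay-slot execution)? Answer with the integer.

PC=0  xori  $r0, $r0, 7      | $r0=0 $r1=13 $r2=15 $r3=6 $r4=0 $r5=13 $r6=10
PC=1  xori  $r4, $r4, 10     | $r0=0 $r1=13 $r2=15 $r3=6 $r4=10 $r5=13 $r6=10
PC=2  sub  $r6, $r0, $r1     | $r0=0 $r1=13 $r2=15 $r3=6 $r4=10 $r5=13 $r6=65523
PC=3  bne  $r3, $r6, L8      | $r0=0 $r1=13 $r2=15 $r3=6 $r4=10 $r5=13 $r6=65523  [TAKEN]
PC=4  or   $r5, $r1, $r4     | $r0=0 $r1=13 $r2=15 $r3=6 $r4=10 $r5=15 $r6=65523
PC=8  or   $r5, $r2, $r3     | $r0=0 $r1=13 $r2=15 $r3=6 $r4=10 $r5=15 $r6=65523
PC=9  addi  $r6, $r6, 13     | $r0=0 $r1=13 $r2=15 $r3=6 $r4=10 $r5=15 $r6=0
PC=10 or   $r5, $r2, $r5     | $r0=0 $r1=13 $r2=15 $r3=6 $r4=10 $r5=15 $r6=0
PC=11 ori   $r2, $r0, 6      | $r0=0 $r1=13 $r2=6 $r3=6 $r4=10 $r5=15 $r6=0

9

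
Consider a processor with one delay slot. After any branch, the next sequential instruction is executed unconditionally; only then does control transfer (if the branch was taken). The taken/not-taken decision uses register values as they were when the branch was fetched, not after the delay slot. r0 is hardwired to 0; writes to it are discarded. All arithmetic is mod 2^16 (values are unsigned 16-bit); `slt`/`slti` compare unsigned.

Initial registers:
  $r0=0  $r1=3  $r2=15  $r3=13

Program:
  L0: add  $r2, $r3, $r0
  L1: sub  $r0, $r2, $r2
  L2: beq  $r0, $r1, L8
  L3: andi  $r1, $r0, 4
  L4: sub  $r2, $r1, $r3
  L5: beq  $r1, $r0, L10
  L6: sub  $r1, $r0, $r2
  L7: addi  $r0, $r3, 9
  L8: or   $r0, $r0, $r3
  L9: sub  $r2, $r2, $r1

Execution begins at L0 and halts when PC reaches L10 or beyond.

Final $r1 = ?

13

#0 add  $r2, $r3, $r0 ; 0/3/13/13
#1 sub  $r0, $r2, $r2 ; 0/3/13/13
#2 beq  $r0, $r1, L8 ; 0/3/13/13 ; →fallthru
#3 andi  $r1, $r0, 4 ; 0/0/13/13
#4 sub  $r2, $r1, $r3 ; 0/0/65523/13
#5 beq  $r1, $r0, L10 ; 0/0/65523/13 ; →target
#6 sub  $r1, $r0, $r2 ; 0/13/65523/13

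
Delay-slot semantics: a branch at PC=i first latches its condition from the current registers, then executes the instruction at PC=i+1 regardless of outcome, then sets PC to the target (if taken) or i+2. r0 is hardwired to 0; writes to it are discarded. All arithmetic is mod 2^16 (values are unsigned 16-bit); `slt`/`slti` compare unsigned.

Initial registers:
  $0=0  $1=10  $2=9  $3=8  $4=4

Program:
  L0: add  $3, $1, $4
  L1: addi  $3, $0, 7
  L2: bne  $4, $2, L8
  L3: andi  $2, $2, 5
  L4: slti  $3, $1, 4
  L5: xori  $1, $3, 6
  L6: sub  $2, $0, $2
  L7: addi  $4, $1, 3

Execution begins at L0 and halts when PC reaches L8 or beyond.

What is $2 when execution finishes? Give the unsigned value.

1

PC=0  add  $3, $1, $4        | $0=0 $1=10 $2=9 $3=14 $4=4
PC=1  addi  $3, $0, 7        | $0=0 $1=10 $2=9 $3=7 $4=4
PC=2  bne  $4, $2, L8        | $0=0 $1=10 $2=9 $3=7 $4=4  [TAKEN]
PC=3  andi  $2, $2, 5        | $0=0 $1=10 $2=1 $3=7 $4=4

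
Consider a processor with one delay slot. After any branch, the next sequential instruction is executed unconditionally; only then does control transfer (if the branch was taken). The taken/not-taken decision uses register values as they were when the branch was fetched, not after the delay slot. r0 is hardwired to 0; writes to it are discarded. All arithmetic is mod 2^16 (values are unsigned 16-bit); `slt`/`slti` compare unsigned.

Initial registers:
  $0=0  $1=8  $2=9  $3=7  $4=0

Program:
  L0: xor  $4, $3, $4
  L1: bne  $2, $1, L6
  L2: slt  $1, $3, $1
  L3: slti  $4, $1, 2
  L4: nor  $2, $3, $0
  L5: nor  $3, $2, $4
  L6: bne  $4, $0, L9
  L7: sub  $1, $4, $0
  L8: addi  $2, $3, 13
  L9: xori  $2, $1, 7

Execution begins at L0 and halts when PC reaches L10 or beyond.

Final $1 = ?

[0] xor  $4, $3, $4  →  {$0:0, $1:8, $2:9, $3:7, $4:7}
[1] bne  $2, $1, L6  →  {$0:0, $1:8, $2:9, $3:7, $4:7}  ⟨branch taken⟩
[2] slt  $1, $3, $1  →  {$0:0, $1:1, $2:9, $3:7, $4:7}
[6] bne  $4, $0, L9  →  {$0:0, $1:1, $2:9, $3:7, $4:7}  ⟨branch taken⟩
[7] sub  $1, $4, $0  →  {$0:0, $1:7, $2:9, $3:7, $4:7}
[9] xori  $2, $1, 7  →  {$0:0, $1:7, $2:0, $3:7, $4:7}

7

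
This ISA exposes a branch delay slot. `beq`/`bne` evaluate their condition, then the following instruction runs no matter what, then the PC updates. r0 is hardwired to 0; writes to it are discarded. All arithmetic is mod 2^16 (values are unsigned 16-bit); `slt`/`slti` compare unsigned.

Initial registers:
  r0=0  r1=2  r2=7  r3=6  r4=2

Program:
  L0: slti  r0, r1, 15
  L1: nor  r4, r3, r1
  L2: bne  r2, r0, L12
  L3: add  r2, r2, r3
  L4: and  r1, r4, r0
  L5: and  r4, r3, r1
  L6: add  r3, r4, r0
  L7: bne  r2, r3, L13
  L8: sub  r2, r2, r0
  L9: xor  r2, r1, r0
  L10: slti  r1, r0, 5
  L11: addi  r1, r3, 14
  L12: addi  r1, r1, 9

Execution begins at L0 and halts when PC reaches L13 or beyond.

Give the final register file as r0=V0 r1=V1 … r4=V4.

r0=0 r1=11 r2=13 r3=6 r4=65529

  step pc=0: slti  r0, r1, 15  regs=(0,2,7,6,2)
  step pc=1: nor  r4, r3, r1  regs=(0,2,7,6,65529)
  step pc=2: bne  r2, r0, L12  cond=T  regs=(0,2,7,6,65529)
  step pc=3: add  r2, r2, r3  regs=(0,2,13,6,65529)
  step pc=12: addi  r1, r1, 9  regs=(0,11,13,6,65529)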